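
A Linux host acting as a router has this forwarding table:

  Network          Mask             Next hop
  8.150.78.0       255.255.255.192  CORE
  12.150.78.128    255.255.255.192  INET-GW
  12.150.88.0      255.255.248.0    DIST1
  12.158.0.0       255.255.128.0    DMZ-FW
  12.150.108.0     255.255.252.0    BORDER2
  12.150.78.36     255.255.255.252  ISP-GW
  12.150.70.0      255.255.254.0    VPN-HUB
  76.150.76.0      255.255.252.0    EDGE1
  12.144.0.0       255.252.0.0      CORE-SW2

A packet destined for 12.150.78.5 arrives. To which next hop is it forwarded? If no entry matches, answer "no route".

No entry's prefix contains 12.150.78.5; there is no default route.

no route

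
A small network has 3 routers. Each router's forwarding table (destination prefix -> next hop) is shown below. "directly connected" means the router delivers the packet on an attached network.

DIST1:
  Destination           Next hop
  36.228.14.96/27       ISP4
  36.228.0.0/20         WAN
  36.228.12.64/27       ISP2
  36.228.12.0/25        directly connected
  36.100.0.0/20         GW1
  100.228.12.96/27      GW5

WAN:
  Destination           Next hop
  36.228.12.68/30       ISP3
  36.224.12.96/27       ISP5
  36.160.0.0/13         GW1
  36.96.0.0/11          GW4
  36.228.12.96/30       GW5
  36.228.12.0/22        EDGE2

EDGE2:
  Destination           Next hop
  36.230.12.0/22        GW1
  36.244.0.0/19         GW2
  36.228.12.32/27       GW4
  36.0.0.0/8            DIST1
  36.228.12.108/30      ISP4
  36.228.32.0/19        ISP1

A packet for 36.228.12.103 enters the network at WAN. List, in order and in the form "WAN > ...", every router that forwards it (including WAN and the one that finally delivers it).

WAN > EDGE2 > DIST1

At WAN: longest match for 36.228.12.103 is 36.228.12.0/22 -> EDGE2
At EDGE2: longest match for 36.228.12.103 is 36.0.0.0/8 -> DIST1
At DIST1: longest match for 36.228.12.103 is 36.228.12.0/25 -> directly connected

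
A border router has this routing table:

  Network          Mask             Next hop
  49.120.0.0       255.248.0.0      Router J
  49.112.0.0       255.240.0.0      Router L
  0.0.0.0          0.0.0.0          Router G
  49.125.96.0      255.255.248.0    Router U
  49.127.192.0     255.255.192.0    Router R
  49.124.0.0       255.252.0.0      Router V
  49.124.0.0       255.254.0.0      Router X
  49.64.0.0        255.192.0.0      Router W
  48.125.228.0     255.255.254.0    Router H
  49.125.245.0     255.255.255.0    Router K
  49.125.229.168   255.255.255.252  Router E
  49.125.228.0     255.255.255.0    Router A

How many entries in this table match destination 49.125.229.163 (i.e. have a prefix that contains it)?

Prefixes containing 49.125.229.163:
  0.0.0.0/0 (default, matches everything)
  49.64.0.0/10 (49.64.0.0 - 49.127.255.255)
  49.112.0.0/12 (49.112.0.0 - 49.127.255.255)
  49.120.0.0/13 (49.120.0.0 - 49.127.255.255)
  49.124.0.0/14 (49.124.0.0 - 49.127.255.255)
  49.124.0.0/15 (49.124.0.0 - 49.125.255.255)
Total matching entries: 6.

6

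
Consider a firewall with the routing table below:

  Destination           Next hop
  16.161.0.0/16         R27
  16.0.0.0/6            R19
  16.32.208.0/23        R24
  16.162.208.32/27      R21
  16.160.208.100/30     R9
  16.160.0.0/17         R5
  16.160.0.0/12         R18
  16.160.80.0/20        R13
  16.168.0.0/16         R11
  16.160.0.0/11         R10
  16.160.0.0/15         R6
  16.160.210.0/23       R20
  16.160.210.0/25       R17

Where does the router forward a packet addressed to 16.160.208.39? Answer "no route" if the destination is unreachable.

Routes whose prefix contains 16.160.208.39:
  16.0.0.0/6 (16.0.0.0 - 19.255.255.255) -> R19
  16.160.0.0/11 (16.160.0.0 - 16.191.255.255) -> R10
  16.160.0.0/12 (16.160.0.0 - 16.175.255.255) -> R18
  16.160.0.0/15 (16.160.0.0 - 16.161.255.255) -> R6
More-specific entries that do NOT match:
  16.160.208.100/30 (16.160.208.100 - 16.160.208.103) does not contain 16.160.208.39
  16.162.208.32/27 (16.162.208.32 - 16.162.208.63) does not contain 16.160.208.39
  16.160.210.0/25 (16.160.210.0 - 16.160.210.127) does not contain 16.160.208.39
  16.32.208.0/23 (16.32.208.0 - 16.32.209.255) does not contain 16.160.208.39
  16.160.210.0/23 (16.160.210.0 - 16.160.211.255) does not contain 16.160.208.39
  16.160.80.0/20 (16.160.80.0 - 16.160.95.255) does not contain 16.160.208.39
  16.160.0.0/17 (16.160.0.0 - 16.160.127.255) does not contain 16.160.208.39
  16.161.0.0/16 (16.161.0.0 - 16.161.255.255) does not contain 16.160.208.39
  16.168.0.0/16 (16.168.0.0 - 16.168.255.255) does not contain 16.160.208.39
Longest matching prefix is /15 -> next hop R6.

R6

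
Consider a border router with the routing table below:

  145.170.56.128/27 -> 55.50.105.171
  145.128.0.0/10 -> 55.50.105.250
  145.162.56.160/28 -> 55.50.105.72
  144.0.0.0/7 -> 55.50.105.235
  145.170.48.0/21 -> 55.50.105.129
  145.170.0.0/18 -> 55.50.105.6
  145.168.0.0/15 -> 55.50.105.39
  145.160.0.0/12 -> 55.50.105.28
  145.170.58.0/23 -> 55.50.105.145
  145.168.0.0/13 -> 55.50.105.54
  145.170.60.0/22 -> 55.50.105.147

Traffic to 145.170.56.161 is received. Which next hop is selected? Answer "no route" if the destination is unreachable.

Routes whose prefix contains 145.170.56.161:
  144.0.0.0/7 (144.0.0.0 - 145.255.255.255) -> 55.50.105.235
  145.128.0.0/10 (145.128.0.0 - 145.191.255.255) -> 55.50.105.250
  145.160.0.0/12 (145.160.0.0 - 145.175.255.255) -> 55.50.105.28
  145.168.0.0/13 (145.168.0.0 - 145.175.255.255) -> 55.50.105.54
  145.170.0.0/18 (145.170.0.0 - 145.170.63.255) -> 55.50.105.6
More-specific entries that do NOT match:
  145.162.56.160/28 (145.162.56.160 - 145.162.56.175) does not contain 145.170.56.161
  145.170.56.128/27 (145.170.56.128 - 145.170.56.159) does not contain 145.170.56.161
  145.170.58.0/23 (145.170.58.0 - 145.170.59.255) does not contain 145.170.56.161
  145.170.60.0/22 (145.170.60.0 - 145.170.63.255) does not contain 145.170.56.161
  145.170.48.0/21 (145.170.48.0 - 145.170.55.255) does not contain 145.170.56.161
Longest matching prefix is /18 -> next hop 55.50.105.6.

55.50.105.6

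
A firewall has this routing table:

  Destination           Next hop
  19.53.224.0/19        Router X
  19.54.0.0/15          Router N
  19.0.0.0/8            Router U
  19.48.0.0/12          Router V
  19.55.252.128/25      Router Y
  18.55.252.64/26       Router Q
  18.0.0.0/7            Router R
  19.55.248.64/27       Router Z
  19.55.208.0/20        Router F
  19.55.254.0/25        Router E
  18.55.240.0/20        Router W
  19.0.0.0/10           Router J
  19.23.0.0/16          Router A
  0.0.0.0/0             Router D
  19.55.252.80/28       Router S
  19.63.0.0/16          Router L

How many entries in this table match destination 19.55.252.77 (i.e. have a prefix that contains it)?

6

Prefixes containing 19.55.252.77:
  0.0.0.0/0 (default, matches everything)
  18.0.0.0/7 (18.0.0.0 - 19.255.255.255)
  19.0.0.0/8 (19.0.0.0 - 19.255.255.255)
  19.0.0.0/10 (19.0.0.0 - 19.63.255.255)
  19.48.0.0/12 (19.48.0.0 - 19.63.255.255)
  19.54.0.0/15 (19.54.0.0 - 19.55.255.255)
Total matching entries: 6.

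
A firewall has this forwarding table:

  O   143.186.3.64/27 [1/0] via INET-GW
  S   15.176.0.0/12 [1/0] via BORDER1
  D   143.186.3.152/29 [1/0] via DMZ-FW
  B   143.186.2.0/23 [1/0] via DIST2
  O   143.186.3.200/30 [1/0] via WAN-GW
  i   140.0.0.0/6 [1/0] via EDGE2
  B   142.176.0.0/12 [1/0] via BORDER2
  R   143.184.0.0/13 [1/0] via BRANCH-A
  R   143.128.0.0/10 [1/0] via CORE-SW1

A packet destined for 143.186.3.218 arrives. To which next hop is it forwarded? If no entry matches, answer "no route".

DIST2

Routes whose prefix contains 143.186.3.218:
  140.0.0.0/6 (140.0.0.0 - 143.255.255.255) -> EDGE2
  143.128.0.0/10 (143.128.0.0 - 143.191.255.255) -> CORE-SW1
  143.184.0.0/13 (143.184.0.0 - 143.191.255.255) -> BRANCH-A
  143.186.2.0/23 (143.186.2.0 - 143.186.3.255) -> DIST2
More-specific entries that do NOT match:
  143.186.3.200/30 (143.186.3.200 - 143.186.3.203) does not contain 143.186.3.218
  143.186.3.152/29 (143.186.3.152 - 143.186.3.159) does not contain 143.186.3.218
  143.186.3.64/27 (143.186.3.64 - 143.186.3.95) does not contain 143.186.3.218
Longest matching prefix is /23 -> next hop DIST2.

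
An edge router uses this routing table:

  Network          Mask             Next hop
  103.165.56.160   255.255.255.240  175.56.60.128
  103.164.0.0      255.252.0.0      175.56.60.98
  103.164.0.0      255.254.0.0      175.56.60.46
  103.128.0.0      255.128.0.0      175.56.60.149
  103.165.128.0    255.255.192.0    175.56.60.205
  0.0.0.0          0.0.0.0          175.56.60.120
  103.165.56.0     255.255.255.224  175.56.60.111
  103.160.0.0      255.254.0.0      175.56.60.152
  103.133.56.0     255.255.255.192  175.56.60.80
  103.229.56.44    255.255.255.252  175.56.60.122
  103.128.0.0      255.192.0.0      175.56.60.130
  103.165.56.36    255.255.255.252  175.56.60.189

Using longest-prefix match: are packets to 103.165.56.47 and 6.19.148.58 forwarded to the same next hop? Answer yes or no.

no

103.165.56.47: longest match 103.164.0.0/15 -> 175.56.60.46
6.19.148.58: longest match 0.0.0.0/0 -> 175.56.60.120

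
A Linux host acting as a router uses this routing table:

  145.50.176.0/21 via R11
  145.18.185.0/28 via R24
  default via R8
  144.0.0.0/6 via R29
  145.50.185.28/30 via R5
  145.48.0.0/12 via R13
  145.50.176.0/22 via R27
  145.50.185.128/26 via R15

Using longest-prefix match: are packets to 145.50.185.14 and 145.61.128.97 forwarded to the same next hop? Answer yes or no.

yes

145.50.185.14: longest match 145.48.0.0/12 -> R13
145.61.128.97: longest match 145.48.0.0/12 -> R13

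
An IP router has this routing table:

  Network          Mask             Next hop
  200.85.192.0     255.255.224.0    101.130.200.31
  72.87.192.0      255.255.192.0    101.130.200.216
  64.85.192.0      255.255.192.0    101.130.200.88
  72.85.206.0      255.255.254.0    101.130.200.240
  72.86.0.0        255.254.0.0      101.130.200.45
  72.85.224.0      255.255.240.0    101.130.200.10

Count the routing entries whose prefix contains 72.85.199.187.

No listed prefix contains 72.85.199.187.
Total matching entries: 0.

0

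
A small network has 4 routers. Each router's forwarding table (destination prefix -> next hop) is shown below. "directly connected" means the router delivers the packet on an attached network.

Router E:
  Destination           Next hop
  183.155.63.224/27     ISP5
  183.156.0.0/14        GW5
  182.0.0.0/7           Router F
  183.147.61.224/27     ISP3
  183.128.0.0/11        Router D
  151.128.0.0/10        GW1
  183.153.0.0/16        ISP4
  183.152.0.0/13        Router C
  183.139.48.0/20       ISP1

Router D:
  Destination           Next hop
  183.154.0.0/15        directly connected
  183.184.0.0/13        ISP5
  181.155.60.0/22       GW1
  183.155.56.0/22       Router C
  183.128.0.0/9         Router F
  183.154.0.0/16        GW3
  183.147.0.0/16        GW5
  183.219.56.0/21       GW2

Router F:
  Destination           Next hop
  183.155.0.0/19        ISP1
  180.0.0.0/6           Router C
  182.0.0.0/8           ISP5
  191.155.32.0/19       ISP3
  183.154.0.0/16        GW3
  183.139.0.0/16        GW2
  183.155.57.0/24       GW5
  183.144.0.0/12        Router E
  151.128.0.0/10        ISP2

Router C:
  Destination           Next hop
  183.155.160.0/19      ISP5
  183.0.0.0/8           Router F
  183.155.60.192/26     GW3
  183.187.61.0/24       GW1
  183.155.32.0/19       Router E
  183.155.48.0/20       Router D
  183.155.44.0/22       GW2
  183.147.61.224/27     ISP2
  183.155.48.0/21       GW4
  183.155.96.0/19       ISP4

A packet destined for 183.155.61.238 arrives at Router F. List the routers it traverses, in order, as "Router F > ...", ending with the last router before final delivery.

At Router F: longest match for 183.155.61.238 is 183.144.0.0/12 -> Router E
At Router E: longest match for 183.155.61.238 is 183.152.0.0/13 -> Router C
At Router C: longest match for 183.155.61.238 is 183.155.48.0/20 -> Router D
At Router D: longest match for 183.155.61.238 is 183.154.0.0/15 -> directly connected

Router F > Router E > Router C > Router D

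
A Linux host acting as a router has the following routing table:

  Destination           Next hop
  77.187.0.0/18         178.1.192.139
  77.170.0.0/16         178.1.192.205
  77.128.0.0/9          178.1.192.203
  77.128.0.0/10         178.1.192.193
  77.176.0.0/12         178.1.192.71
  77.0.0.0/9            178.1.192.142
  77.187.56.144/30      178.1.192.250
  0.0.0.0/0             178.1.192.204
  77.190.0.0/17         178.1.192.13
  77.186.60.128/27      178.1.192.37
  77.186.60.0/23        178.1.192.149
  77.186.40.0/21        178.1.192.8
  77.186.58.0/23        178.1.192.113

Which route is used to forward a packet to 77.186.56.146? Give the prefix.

Entries matching 77.186.56.146:
  0.0.0.0/0 (default, matches everything)
  77.128.0.0/9 (77.128.0.0 - 77.255.255.255)
  77.128.0.0/10 (77.128.0.0 - 77.191.255.255)
  77.176.0.0/12 (77.176.0.0 - 77.191.255.255)
Most specific is 77.176.0.0/12.

77.176.0.0/12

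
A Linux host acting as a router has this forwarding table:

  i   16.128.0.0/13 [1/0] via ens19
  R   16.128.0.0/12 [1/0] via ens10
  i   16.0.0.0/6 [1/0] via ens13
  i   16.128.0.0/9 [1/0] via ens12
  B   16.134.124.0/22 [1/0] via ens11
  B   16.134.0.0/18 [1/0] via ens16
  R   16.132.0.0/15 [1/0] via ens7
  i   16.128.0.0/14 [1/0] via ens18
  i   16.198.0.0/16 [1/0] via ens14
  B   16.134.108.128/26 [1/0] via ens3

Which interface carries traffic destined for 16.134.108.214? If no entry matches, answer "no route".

ens19

Routes whose prefix contains 16.134.108.214:
  16.0.0.0/6 (16.0.0.0 - 19.255.255.255) -> ens13
  16.128.0.0/9 (16.128.0.0 - 16.255.255.255) -> ens12
  16.128.0.0/12 (16.128.0.0 - 16.143.255.255) -> ens10
  16.128.0.0/13 (16.128.0.0 - 16.135.255.255) -> ens19
More-specific entries that do NOT match:
  16.134.108.128/26 (16.134.108.128 - 16.134.108.191) does not contain 16.134.108.214
  16.134.124.0/22 (16.134.124.0 - 16.134.127.255) does not contain 16.134.108.214
  16.134.0.0/18 (16.134.0.0 - 16.134.63.255) does not contain 16.134.108.214
  16.198.0.0/16 (16.198.0.0 - 16.198.255.255) does not contain 16.134.108.214
  16.132.0.0/15 (16.132.0.0 - 16.133.255.255) does not contain 16.134.108.214
  16.128.0.0/14 (16.128.0.0 - 16.131.255.255) does not contain 16.134.108.214
Longest matching prefix is /13 -> interface ens19.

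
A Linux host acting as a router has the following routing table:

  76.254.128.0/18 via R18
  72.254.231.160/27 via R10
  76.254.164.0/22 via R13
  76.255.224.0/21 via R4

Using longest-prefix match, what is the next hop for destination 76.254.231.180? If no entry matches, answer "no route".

no route

No entry's prefix contains 76.254.231.180; there is no default route.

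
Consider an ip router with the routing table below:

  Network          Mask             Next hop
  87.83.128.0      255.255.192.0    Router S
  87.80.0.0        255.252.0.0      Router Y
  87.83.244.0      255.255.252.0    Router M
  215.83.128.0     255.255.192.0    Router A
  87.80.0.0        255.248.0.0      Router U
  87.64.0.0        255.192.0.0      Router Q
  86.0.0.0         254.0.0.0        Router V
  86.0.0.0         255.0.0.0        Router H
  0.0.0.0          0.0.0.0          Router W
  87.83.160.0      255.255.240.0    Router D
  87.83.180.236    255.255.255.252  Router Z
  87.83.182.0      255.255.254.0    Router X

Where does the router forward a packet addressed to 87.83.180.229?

Router S

Routes whose prefix contains 87.83.180.229:
  0.0.0.0/0 (default, matches everything) -> Router W
  86.0.0.0/7 (86.0.0.0 - 87.255.255.255) -> Router V
  87.64.0.0/10 (87.64.0.0 - 87.127.255.255) -> Router Q
  87.80.0.0/13 (87.80.0.0 - 87.87.255.255) -> Router U
  87.80.0.0/14 (87.80.0.0 - 87.83.255.255) -> Router Y
  87.83.128.0/18 (87.83.128.0 - 87.83.191.255) -> Router S
More-specific entries that do NOT match:
  87.83.180.236/30 (87.83.180.236 - 87.83.180.239) does not contain 87.83.180.229
  87.83.182.0/23 (87.83.182.0 - 87.83.183.255) does not contain 87.83.180.229
  87.83.244.0/22 (87.83.244.0 - 87.83.247.255) does not contain 87.83.180.229
  87.83.160.0/20 (87.83.160.0 - 87.83.175.255) does not contain 87.83.180.229
Longest matching prefix is /18 -> next hop Router S.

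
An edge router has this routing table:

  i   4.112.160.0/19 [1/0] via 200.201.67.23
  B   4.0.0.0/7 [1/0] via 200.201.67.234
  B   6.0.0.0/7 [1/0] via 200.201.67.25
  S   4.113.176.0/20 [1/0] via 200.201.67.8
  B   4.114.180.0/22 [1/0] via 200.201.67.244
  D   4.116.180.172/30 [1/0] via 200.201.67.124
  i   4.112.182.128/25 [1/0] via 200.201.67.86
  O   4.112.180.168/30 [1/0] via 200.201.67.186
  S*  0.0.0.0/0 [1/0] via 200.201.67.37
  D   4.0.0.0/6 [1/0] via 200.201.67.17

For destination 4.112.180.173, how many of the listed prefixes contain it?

4

Prefixes containing 4.112.180.173:
  0.0.0.0/0 (default, matches everything)
  4.0.0.0/6 (4.0.0.0 - 7.255.255.255)
  4.0.0.0/7 (4.0.0.0 - 5.255.255.255)
  4.112.160.0/19 (4.112.160.0 - 4.112.191.255)
Total matching entries: 4.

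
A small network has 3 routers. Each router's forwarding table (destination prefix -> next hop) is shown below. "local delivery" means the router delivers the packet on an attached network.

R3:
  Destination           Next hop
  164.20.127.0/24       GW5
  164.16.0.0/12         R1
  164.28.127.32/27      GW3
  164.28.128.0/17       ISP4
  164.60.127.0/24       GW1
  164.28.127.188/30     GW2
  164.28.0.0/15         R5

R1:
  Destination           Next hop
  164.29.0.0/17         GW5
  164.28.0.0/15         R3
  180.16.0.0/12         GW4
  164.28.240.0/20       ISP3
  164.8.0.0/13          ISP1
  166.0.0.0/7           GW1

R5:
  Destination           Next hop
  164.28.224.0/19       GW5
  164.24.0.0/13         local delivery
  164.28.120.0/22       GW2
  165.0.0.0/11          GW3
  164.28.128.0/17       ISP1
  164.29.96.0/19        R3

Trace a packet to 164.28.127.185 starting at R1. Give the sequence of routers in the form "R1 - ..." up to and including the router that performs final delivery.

At R1: longest match for 164.28.127.185 is 164.28.0.0/15 -> R3
At R3: longest match for 164.28.127.185 is 164.28.0.0/15 -> R5
At R5: longest match for 164.28.127.185 is 164.24.0.0/13 -> local delivery

R1 - R3 - R5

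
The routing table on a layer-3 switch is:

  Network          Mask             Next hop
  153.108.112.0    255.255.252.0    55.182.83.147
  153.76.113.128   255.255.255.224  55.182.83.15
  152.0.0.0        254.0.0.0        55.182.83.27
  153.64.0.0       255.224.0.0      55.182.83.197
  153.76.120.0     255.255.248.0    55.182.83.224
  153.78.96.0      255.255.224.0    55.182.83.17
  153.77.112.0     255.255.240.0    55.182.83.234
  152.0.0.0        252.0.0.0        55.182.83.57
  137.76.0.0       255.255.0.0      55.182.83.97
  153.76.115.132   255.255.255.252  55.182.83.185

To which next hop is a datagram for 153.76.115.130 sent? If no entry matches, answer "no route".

Routes whose prefix contains 153.76.115.130:
  152.0.0.0/6 (152.0.0.0 - 155.255.255.255) -> 55.182.83.57
  152.0.0.0/7 (152.0.0.0 - 153.255.255.255) -> 55.182.83.27
  153.64.0.0/11 (153.64.0.0 - 153.95.255.255) -> 55.182.83.197
More-specific entries that do NOT match:
  153.76.115.132/30 (153.76.115.132 - 153.76.115.135) does not contain 153.76.115.130
  153.76.113.128/27 (153.76.113.128 - 153.76.113.159) does not contain 153.76.115.130
  153.108.112.0/22 (153.108.112.0 - 153.108.115.255) does not contain 153.76.115.130
  153.76.120.0/21 (153.76.120.0 - 153.76.127.255) does not contain 153.76.115.130
  153.77.112.0/20 (153.77.112.0 - 153.77.127.255) does not contain 153.76.115.130
  153.78.96.0/19 (153.78.96.0 - 153.78.127.255) does not contain 153.76.115.130
  137.76.0.0/16 (137.76.0.0 - 137.76.255.255) does not contain 153.76.115.130
Longest matching prefix is /11 -> next hop 55.182.83.197.

55.182.83.197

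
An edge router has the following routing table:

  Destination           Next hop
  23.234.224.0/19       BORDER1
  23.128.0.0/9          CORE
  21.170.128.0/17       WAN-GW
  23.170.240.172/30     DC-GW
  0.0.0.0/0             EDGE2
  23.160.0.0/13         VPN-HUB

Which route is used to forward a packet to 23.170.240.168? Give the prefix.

23.128.0.0/9

Entries matching 23.170.240.168:
  0.0.0.0/0 (default, matches everything)
  23.128.0.0/9 (23.128.0.0 - 23.255.255.255)
Most specific is 23.128.0.0/9.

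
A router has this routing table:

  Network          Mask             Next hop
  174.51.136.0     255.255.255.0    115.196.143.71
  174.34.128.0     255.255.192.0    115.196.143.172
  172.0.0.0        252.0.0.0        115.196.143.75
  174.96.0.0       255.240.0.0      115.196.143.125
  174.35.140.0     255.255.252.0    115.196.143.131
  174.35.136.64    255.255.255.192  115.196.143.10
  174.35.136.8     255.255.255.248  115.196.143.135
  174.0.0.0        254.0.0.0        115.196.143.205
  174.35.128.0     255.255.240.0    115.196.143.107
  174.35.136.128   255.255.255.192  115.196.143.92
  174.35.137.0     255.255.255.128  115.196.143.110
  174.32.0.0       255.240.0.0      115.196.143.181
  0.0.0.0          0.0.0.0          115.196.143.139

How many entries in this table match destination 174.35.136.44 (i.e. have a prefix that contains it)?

Prefixes containing 174.35.136.44:
  0.0.0.0/0 (default, matches everything)
  172.0.0.0/6 (172.0.0.0 - 175.255.255.255)
  174.0.0.0/7 (174.0.0.0 - 175.255.255.255)
  174.32.0.0/12 (174.32.0.0 - 174.47.255.255)
  174.35.128.0/20 (174.35.128.0 - 174.35.143.255)
Total matching entries: 5.

5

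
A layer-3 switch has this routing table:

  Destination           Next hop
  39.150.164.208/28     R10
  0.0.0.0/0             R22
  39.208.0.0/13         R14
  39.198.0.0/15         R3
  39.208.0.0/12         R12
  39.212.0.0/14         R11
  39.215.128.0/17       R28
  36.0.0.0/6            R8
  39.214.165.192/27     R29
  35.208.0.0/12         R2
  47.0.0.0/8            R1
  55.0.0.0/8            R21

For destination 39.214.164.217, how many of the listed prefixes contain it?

Prefixes containing 39.214.164.217:
  0.0.0.0/0 (default, matches everything)
  36.0.0.0/6 (36.0.0.0 - 39.255.255.255)
  39.208.0.0/12 (39.208.0.0 - 39.223.255.255)
  39.208.0.0/13 (39.208.0.0 - 39.215.255.255)
  39.212.0.0/14 (39.212.0.0 - 39.215.255.255)
Total matching entries: 5.

5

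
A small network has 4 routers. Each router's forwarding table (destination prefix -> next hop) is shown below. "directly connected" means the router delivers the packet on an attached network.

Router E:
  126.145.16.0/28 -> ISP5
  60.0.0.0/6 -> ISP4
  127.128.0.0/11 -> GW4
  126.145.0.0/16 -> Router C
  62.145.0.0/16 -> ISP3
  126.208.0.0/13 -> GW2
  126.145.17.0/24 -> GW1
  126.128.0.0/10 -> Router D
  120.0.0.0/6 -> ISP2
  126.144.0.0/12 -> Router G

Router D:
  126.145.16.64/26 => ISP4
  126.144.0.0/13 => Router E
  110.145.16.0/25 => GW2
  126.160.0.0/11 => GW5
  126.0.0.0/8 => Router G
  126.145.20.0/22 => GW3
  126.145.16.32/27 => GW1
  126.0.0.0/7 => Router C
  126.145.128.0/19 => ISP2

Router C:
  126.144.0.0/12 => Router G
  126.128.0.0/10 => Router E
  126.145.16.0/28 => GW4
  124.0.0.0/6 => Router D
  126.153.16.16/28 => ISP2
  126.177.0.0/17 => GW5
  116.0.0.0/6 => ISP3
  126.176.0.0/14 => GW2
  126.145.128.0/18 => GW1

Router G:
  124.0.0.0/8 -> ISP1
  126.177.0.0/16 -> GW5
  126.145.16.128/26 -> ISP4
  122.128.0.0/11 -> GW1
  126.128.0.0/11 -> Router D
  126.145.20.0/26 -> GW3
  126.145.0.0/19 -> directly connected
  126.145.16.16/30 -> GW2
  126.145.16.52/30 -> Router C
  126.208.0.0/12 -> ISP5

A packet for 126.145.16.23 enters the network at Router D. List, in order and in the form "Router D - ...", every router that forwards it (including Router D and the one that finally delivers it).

Router D - Router E - Router C - Router G

At Router D: longest match for 126.145.16.23 is 126.144.0.0/13 -> Router E
At Router E: longest match for 126.145.16.23 is 126.145.0.0/16 -> Router C
At Router C: longest match for 126.145.16.23 is 126.144.0.0/12 -> Router G
At Router G: longest match for 126.145.16.23 is 126.145.0.0/19 -> directly connected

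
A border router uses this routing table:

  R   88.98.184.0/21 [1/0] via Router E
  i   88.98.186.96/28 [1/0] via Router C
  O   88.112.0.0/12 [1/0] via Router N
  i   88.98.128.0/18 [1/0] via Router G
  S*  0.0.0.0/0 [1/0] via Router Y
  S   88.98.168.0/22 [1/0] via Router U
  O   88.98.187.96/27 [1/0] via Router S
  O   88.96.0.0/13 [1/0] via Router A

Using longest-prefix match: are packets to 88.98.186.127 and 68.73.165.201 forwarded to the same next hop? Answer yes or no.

no

88.98.186.127: longest match 88.98.184.0/21 -> Router E
68.73.165.201: longest match 0.0.0.0/0 -> Router Y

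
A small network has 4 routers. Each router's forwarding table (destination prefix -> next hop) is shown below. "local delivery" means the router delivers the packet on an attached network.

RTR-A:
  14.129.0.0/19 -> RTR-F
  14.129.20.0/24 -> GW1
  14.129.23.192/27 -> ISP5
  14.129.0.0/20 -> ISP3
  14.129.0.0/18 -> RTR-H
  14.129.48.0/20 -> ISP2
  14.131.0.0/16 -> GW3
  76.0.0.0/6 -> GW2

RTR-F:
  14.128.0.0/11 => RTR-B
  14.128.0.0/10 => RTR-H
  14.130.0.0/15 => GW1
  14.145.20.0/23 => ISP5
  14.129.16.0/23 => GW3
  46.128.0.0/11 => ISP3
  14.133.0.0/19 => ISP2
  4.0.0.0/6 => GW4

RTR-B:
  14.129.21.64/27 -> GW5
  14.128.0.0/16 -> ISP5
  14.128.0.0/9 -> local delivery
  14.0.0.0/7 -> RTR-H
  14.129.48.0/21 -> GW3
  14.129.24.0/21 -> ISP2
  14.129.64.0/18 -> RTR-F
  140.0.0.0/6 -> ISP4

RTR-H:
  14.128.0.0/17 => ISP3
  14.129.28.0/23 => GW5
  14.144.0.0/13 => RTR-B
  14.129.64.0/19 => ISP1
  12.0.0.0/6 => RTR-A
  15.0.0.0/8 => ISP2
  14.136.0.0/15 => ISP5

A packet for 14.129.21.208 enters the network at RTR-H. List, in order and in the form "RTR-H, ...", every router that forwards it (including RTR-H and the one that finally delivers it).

RTR-H, RTR-A, RTR-F, RTR-B

At RTR-H: longest match for 14.129.21.208 is 12.0.0.0/6 -> RTR-A
At RTR-A: longest match for 14.129.21.208 is 14.129.0.0/19 -> RTR-F
At RTR-F: longest match for 14.129.21.208 is 14.128.0.0/11 -> RTR-B
At RTR-B: longest match for 14.129.21.208 is 14.128.0.0/9 -> local delivery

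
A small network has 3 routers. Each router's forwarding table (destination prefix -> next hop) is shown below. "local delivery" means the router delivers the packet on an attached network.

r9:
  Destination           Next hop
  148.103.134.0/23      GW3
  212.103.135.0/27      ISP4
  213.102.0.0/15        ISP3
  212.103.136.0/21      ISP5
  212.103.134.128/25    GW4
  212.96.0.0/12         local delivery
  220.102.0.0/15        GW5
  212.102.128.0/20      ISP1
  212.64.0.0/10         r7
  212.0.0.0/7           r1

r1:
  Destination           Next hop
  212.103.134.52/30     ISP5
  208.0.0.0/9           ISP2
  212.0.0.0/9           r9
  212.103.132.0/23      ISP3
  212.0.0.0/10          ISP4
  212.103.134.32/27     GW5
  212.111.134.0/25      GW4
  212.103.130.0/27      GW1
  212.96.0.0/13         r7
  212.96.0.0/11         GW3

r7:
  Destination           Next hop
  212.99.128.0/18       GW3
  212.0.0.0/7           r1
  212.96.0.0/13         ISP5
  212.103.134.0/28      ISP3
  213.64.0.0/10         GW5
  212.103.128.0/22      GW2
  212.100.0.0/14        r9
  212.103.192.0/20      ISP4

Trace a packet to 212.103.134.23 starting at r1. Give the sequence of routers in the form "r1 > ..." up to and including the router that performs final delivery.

r1 > r7 > r9

At r1: longest match for 212.103.134.23 is 212.96.0.0/13 -> r7
At r7: longest match for 212.103.134.23 is 212.100.0.0/14 -> r9
At r9: longest match for 212.103.134.23 is 212.96.0.0/12 -> local delivery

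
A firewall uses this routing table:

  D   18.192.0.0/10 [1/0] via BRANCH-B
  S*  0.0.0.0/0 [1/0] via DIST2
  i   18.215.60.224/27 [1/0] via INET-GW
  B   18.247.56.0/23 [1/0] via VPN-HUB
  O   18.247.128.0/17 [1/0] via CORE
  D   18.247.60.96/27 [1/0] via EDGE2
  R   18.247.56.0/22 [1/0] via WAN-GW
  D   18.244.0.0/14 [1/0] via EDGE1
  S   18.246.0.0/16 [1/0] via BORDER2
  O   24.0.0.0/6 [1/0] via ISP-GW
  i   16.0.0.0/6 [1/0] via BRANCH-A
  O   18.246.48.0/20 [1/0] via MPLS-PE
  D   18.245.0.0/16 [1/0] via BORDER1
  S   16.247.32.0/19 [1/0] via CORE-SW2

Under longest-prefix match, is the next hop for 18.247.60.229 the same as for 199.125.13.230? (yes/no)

no

18.247.60.229: longest match 18.244.0.0/14 -> EDGE1
199.125.13.230: longest match 0.0.0.0/0 -> DIST2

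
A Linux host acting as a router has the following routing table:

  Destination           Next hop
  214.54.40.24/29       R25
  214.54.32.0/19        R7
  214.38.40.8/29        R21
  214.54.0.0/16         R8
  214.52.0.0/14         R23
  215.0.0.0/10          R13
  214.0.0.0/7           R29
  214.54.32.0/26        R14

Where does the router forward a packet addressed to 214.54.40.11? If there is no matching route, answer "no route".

Routes whose prefix contains 214.54.40.11:
  214.0.0.0/7 (214.0.0.0 - 215.255.255.255) -> R29
  214.52.0.0/14 (214.52.0.0 - 214.55.255.255) -> R23
  214.54.0.0/16 (214.54.0.0 - 214.54.255.255) -> R8
  214.54.32.0/19 (214.54.32.0 - 214.54.63.255) -> R7
More-specific entries that do NOT match:
  214.54.40.24/29 (214.54.40.24 - 214.54.40.31) does not contain 214.54.40.11
  214.38.40.8/29 (214.38.40.8 - 214.38.40.15) does not contain 214.54.40.11
  214.54.32.0/26 (214.54.32.0 - 214.54.32.63) does not contain 214.54.40.11
Longest matching prefix is /19 -> next hop R7.

R7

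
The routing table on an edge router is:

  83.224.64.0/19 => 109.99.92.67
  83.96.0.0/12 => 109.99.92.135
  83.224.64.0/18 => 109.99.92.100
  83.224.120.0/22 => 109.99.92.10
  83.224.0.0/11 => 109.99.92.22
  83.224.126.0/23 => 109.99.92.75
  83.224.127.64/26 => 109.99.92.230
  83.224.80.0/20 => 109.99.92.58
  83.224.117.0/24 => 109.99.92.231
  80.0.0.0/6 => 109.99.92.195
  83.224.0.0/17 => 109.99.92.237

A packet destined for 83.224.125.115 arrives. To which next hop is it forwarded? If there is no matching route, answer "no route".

Routes whose prefix contains 83.224.125.115:
  80.0.0.0/6 (80.0.0.0 - 83.255.255.255) -> 109.99.92.195
  83.224.0.0/11 (83.224.0.0 - 83.255.255.255) -> 109.99.92.22
  83.224.0.0/17 (83.224.0.0 - 83.224.127.255) -> 109.99.92.237
  83.224.64.0/18 (83.224.64.0 - 83.224.127.255) -> 109.99.92.100
More-specific entries that do NOT match:
  83.224.127.64/26 (83.224.127.64 - 83.224.127.127) does not contain 83.224.125.115
  83.224.117.0/24 (83.224.117.0 - 83.224.117.255) does not contain 83.224.125.115
  83.224.126.0/23 (83.224.126.0 - 83.224.127.255) does not contain 83.224.125.115
  83.224.120.0/22 (83.224.120.0 - 83.224.123.255) does not contain 83.224.125.115
  83.224.80.0/20 (83.224.80.0 - 83.224.95.255) does not contain 83.224.125.115
  83.224.64.0/19 (83.224.64.0 - 83.224.95.255) does not contain 83.224.125.115
Longest matching prefix is /18 -> next hop 109.99.92.100.

109.99.92.100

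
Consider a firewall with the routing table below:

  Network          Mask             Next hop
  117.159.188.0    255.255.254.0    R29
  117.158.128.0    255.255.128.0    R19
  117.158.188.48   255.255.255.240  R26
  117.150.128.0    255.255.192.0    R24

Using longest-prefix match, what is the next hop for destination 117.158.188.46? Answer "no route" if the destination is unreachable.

Routes whose prefix contains 117.158.188.46:
  117.158.128.0/17 (117.158.128.0 - 117.158.255.255) -> R19
More-specific entries that do NOT match:
  117.158.188.48/28 (117.158.188.48 - 117.158.188.63) does not contain 117.158.188.46
  117.159.188.0/23 (117.159.188.0 - 117.159.189.255) does not contain 117.158.188.46
  117.150.128.0/18 (117.150.128.0 - 117.150.191.255) does not contain 117.158.188.46
Longest matching prefix is /17 -> next hop R19.

R19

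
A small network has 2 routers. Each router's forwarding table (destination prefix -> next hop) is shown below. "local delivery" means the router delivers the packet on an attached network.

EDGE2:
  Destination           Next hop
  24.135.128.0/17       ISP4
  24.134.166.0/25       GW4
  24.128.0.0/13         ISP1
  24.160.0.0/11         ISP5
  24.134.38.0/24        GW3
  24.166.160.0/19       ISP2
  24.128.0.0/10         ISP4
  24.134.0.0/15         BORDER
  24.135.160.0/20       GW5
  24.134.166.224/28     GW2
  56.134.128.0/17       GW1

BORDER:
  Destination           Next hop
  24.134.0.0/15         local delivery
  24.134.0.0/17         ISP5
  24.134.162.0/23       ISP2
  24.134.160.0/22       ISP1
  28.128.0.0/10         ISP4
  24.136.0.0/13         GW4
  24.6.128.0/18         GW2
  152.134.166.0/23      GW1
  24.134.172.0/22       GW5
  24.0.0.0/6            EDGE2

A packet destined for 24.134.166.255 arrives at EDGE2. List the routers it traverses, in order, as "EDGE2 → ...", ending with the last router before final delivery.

At EDGE2: longest match for 24.134.166.255 is 24.134.0.0/15 -> BORDER
At BORDER: longest match for 24.134.166.255 is 24.134.0.0/15 -> local delivery

EDGE2 → BORDER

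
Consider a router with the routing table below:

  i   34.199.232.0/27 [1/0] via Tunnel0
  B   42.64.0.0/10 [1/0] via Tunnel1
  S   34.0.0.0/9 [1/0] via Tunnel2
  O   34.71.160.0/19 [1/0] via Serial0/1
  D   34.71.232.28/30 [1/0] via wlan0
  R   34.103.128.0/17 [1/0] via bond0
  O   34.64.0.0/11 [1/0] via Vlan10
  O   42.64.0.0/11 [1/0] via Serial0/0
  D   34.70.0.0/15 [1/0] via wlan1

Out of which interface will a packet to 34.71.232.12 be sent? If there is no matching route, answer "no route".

Routes whose prefix contains 34.71.232.12:
  34.0.0.0/9 (34.0.0.0 - 34.127.255.255) -> Tunnel2
  34.64.0.0/11 (34.64.0.0 - 34.95.255.255) -> Vlan10
  34.70.0.0/15 (34.70.0.0 - 34.71.255.255) -> wlan1
More-specific entries that do NOT match:
  34.71.232.28/30 (34.71.232.28 - 34.71.232.31) does not contain 34.71.232.12
  34.199.232.0/27 (34.199.232.0 - 34.199.232.31) does not contain 34.71.232.12
  34.71.160.0/19 (34.71.160.0 - 34.71.191.255) does not contain 34.71.232.12
  34.103.128.0/17 (34.103.128.0 - 34.103.255.255) does not contain 34.71.232.12
Longest matching prefix is /15 -> interface wlan1.

wlan1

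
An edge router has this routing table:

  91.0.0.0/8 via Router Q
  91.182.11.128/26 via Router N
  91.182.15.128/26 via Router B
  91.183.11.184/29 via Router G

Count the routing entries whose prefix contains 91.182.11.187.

Prefixes containing 91.182.11.187:
  91.0.0.0/8 (91.0.0.0 - 91.255.255.255)
  91.182.11.128/26 (91.182.11.128 - 91.182.11.191)
Total matching entries: 2.

2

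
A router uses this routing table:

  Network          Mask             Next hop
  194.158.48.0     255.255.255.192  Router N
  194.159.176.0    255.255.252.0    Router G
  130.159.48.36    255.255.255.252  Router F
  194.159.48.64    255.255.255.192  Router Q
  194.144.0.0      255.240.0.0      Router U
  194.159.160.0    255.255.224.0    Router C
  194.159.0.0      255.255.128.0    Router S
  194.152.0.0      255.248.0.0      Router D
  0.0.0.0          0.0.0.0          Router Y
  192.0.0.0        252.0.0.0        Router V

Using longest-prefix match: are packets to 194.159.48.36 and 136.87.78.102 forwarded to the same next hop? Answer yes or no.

194.159.48.36: longest match 194.159.0.0/17 -> Router S
136.87.78.102: longest match 0.0.0.0/0 -> Router Y

no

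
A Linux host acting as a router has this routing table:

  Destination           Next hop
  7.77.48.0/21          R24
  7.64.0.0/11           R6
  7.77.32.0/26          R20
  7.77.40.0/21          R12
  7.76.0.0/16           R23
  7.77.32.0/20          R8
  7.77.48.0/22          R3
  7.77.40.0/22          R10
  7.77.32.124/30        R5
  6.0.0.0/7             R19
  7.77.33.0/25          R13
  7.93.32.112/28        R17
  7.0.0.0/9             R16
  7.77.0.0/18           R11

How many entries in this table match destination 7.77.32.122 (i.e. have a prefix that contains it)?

Prefixes containing 7.77.32.122:
  6.0.0.0/7 (6.0.0.0 - 7.255.255.255)
  7.0.0.0/9 (7.0.0.0 - 7.127.255.255)
  7.64.0.0/11 (7.64.0.0 - 7.95.255.255)
  7.77.0.0/18 (7.77.0.0 - 7.77.63.255)
  7.77.32.0/20 (7.77.32.0 - 7.77.47.255)
Total matching entries: 5.

5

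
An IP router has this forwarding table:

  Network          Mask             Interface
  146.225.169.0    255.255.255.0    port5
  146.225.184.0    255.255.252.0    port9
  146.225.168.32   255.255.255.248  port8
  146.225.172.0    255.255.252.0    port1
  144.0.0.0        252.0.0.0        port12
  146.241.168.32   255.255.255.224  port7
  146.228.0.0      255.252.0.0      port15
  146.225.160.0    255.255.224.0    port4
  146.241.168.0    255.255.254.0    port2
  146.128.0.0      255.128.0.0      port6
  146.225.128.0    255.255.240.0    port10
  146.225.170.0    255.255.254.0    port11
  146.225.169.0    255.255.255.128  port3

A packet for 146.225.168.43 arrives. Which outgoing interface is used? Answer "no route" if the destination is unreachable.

Routes whose prefix contains 146.225.168.43:
  144.0.0.0/6 (144.0.0.0 - 147.255.255.255) -> port12
  146.128.0.0/9 (146.128.0.0 - 146.255.255.255) -> port6
  146.225.160.0/19 (146.225.160.0 - 146.225.191.255) -> port4
More-specific entries that do NOT match:
  146.225.168.32/29 (146.225.168.32 - 146.225.168.39) does not contain 146.225.168.43
  146.241.168.32/27 (146.241.168.32 - 146.241.168.63) does not contain 146.225.168.43
  146.225.169.0/25 (146.225.169.0 - 146.225.169.127) does not contain 146.225.168.43
  146.225.169.0/24 (146.225.169.0 - 146.225.169.255) does not contain 146.225.168.43
  146.241.168.0/23 (146.241.168.0 - 146.241.169.255) does not contain 146.225.168.43
  146.225.170.0/23 (146.225.170.0 - 146.225.171.255) does not contain 146.225.168.43
  146.225.184.0/22 (146.225.184.0 - 146.225.187.255) does not contain 146.225.168.43
  146.225.172.0/22 (146.225.172.0 - 146.225.175.255) does not contain 146.225.168.43
  146.225.128.0/20 (146.225.128.0 - 146.225.143.255) does not contain 146.225.168.43
Longest matching prefix is /19 -> interface port4.

port4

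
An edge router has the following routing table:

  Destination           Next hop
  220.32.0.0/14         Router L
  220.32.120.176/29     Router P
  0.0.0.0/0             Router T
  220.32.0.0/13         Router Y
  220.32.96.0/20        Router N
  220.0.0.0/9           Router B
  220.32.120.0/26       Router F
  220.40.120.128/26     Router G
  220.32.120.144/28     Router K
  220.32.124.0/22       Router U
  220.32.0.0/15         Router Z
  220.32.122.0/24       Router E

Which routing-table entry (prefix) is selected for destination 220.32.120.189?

220.32.0.0/15

Entries matching 220.32.120.189:
  0.0.0.0/0 (default, matches everything)
  220.0.0.0/9 (220.0.0.0 - 220.127.255.255)
  220.32.0.0/13 (220.32.0.0 - 220.39.255.255)
  220.32.0.0/14 (220.32.0.0 - 220.35.255.255)
  220.32.0.0/15 (220.32.0.0 - 220.33.255.255)
Most specific is 220.32.0.0/15.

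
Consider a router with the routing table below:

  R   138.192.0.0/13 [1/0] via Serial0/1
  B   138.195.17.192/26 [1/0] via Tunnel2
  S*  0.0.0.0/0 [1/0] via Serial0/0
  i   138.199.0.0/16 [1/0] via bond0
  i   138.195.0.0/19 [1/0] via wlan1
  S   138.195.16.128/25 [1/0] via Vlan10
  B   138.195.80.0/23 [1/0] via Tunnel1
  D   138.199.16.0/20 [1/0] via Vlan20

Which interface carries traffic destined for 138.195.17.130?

wlan1

Routes whose prefix contains 138.195.17.130:
  0.0.0.0/0 (default, matches everything) -> Serial0/0
  138.192.0.0/13 (138.192.0.0 - 138.199.255.255) -> Serial0/1
  138.195.0.0/19 (138.195.0.0 - 138.195.31.255) -> wlan1
More-specific entries that do NOT match:
  138.195.17.192/26 (138.195.17.192 - 138.195.17.255) does not contain 138.195.17.130
  138.195.16.128/25 (138.195.16.128 - 138.195.16.255) does not contain 138.195.17.130
  138.195.80.0/23 (138.195.80.0 - 138.195.81.255) does not contain 138.195.17.130
  138.199.16.0/20 (138.199.16.0 - 138.199.31.255) does not contain 138.195.17.130
Longest matching prefix is /19 -> interface wlan1.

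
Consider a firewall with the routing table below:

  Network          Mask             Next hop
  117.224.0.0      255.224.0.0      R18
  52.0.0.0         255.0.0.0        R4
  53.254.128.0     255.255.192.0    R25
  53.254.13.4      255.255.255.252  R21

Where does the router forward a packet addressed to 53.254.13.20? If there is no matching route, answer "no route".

no route

No entry's prefix contains 53.254.13.20; there is no default route.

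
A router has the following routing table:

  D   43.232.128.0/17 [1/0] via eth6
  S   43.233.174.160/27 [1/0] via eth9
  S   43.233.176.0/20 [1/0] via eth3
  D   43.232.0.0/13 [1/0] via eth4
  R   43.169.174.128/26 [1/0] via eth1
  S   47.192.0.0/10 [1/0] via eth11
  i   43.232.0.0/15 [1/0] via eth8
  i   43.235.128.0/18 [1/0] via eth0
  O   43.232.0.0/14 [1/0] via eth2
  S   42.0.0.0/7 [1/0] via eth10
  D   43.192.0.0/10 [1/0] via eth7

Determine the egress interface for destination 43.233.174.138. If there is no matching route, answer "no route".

eth8

Routes whose prefix contains 43.233.174.138:
  42.0.0.0/7 (42.0.0.0 - 43.255.255.255) -> eth10
  43.192.0.0/10 (43.192.0.0 - 43.255.255.255) -> eth7
  43.232.0.0/13 (43.232.0.0 - 43.239.255.255) -> eth4
  43.232.0.0/14 (43.232.0.0 - 43.235.255.255) -> eth2
  43.232.0.0/15 (43.232.0.0 - 43.233.255.255) -> eth8
More-specific entries that do NOT match:
  43.233.174.160/27 (43.233.174.160 - 43.233.174.191) does not contain 43.233.174.138
  43.169.174.128/26 (43.169.174.128 - 43.169.174.191) does not contain 43.233.174.138
  43.233.176.0/20 (43.233.176.0 - 43.233.191.255) does not contain 43.233.174.138
  43.235.128.0/18 (43.235.128.0 - 43.235.191.255) does not contain 43.233.174.138
  43.232.128.0/17 (43.232.128.0 - 43.232.255.255) does not contain 43.233.174.138
Longest matching prefix is /15 -> interface eth8.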